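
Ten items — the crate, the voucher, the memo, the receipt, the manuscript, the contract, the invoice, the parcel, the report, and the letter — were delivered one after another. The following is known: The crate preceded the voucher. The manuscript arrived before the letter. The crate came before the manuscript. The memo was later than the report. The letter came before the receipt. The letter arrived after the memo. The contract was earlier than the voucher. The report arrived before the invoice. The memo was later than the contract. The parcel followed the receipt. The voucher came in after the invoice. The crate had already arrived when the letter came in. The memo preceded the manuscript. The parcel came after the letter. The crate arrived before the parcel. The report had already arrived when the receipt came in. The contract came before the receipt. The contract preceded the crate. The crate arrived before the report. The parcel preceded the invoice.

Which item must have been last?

the voucher

Every other item has a chain of constraints placing it before the voucher, so the voucher is last.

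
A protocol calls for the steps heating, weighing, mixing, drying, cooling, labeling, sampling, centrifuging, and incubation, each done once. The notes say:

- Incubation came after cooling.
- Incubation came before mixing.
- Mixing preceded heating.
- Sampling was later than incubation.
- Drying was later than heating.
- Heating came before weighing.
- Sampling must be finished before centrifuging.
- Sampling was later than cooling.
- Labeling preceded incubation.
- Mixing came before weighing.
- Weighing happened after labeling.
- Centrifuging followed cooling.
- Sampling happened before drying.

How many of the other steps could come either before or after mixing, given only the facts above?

2

Forced before mixing: cooling, incubation, and labeling; forced after mixing: drying, heating, and weighing.
That leaves centrifuging and sampling with no forced order relative to mixing — 2.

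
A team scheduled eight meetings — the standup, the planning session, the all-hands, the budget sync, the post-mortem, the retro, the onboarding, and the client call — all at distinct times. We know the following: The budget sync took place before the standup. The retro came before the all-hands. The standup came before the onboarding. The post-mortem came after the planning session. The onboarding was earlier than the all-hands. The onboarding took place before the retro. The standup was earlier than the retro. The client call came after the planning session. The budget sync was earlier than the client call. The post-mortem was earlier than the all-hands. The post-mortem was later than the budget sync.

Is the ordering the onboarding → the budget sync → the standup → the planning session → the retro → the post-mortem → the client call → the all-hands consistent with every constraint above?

no

The constraints require the standup before the onboarding, but in the proposed sequence the onboarding appears ahead of the standup. That one violation is enough.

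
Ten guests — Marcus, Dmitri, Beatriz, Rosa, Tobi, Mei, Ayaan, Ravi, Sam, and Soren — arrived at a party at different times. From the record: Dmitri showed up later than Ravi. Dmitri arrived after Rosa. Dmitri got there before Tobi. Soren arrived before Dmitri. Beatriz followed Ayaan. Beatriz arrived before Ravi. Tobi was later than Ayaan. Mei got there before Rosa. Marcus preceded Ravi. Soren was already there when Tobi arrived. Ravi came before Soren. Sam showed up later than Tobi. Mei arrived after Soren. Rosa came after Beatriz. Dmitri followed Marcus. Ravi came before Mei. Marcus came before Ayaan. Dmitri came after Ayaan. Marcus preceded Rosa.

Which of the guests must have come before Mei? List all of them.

Directly stated before Mei: Ravi and Soren.
Ayaan reaches Mei via Ayaan → Beatriz → Ravi → Mei.
Beatriz reaches Mei via Beatriz → Ravi → Mei.
Marcus reaches Mei via Marcus → Ravi → Mei.
No chain forces Rosa (or any of the others) ahead of Mei.

Ayaan, Beatriz, Marcus, Ravi, Soren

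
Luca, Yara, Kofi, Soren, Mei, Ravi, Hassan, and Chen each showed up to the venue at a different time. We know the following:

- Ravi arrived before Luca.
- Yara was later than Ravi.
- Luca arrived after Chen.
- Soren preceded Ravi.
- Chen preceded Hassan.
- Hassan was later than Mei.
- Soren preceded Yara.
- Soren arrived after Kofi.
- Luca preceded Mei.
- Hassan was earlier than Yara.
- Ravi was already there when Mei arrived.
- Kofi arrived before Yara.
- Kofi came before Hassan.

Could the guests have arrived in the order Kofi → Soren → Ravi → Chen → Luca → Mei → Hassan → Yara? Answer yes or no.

yes

Check each stated constraint against the proposed order — e.g. Kofi is ahead of Hassan; Kofi is ahead of Yara. Every pair is in the required order; nothing is violated.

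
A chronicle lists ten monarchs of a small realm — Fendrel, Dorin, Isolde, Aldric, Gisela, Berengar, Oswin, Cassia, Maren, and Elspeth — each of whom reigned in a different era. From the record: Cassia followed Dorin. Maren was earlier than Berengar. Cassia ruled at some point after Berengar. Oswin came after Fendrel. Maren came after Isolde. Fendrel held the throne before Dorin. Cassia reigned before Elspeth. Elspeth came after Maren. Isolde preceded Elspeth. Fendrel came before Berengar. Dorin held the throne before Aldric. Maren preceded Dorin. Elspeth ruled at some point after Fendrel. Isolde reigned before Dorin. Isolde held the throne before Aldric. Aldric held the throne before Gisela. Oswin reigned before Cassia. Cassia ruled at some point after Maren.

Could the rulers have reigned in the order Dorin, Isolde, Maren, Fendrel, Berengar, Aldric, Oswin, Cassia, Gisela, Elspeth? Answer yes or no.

The constraints require Isolde before Dorin, but in the proposed sequence Dorin appears ahead of Isolde. That one violation is enough.

no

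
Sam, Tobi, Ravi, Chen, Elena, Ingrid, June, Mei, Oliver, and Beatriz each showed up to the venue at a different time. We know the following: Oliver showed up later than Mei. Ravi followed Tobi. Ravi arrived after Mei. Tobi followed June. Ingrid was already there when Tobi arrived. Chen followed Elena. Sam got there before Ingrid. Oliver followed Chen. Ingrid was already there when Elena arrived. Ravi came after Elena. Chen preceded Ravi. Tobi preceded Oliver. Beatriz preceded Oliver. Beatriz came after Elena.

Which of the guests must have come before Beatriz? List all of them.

Directly stated before Beatriz: Elena.
Ingrid reaches Beatriz via Ingrid → Elena → Beatriz.
Sam reaches Beatriz via Sam → Ingrid → Elena → Beatriz.
No chain forces Oliver (or any of the others) ahead of Beatriz.

Elena, Ingrid, Sam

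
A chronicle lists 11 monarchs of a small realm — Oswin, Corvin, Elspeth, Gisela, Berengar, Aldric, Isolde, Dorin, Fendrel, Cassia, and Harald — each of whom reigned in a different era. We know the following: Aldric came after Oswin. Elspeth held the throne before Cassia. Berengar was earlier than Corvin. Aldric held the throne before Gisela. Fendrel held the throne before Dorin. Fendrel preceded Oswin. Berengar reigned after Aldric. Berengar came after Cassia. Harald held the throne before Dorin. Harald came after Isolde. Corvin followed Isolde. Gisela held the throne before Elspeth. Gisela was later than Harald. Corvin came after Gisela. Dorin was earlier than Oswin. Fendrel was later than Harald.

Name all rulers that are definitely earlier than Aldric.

Dorin, Fendrel, Harald, Isolde, Oswin

Directly stated before Aldric: Oswin.
Dorin reaches Aldric via Dorin → Oswin → Aldric.
Fendrel reaches Aldric via Fendrel → Oswin → Aldric.
Harald reaches Aldric via Harald → Dorin → Oswin → Aldric.
Likewise Isolde reaches Aldric by chaining the stated constraints.
No chain forces Berengar (or any of the others) ahead of Aldric.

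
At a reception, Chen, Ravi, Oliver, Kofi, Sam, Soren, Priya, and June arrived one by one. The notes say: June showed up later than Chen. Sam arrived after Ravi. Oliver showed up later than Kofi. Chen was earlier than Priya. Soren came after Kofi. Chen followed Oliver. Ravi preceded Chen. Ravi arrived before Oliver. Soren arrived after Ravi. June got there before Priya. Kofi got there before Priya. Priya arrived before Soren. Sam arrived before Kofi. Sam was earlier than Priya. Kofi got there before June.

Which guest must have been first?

Ravi

Ravi has a chain of constraints placing them before every other guest, so Ravi must be first.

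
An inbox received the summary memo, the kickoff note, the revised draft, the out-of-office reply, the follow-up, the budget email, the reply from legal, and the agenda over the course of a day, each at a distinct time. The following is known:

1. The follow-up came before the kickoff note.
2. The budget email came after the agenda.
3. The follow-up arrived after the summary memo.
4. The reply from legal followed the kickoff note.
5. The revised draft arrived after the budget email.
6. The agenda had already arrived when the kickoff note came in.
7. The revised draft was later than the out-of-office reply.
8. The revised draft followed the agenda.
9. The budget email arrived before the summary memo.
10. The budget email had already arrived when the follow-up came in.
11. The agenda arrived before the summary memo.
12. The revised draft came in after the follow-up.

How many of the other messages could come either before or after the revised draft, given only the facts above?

2

Forced before the revised draft: the agenda, the budget email, the follow-up, the out-of-office reply, and the summary memo.
That leaves the kickoff note and the reply from legal with no forced order relative to the revised draft — 2.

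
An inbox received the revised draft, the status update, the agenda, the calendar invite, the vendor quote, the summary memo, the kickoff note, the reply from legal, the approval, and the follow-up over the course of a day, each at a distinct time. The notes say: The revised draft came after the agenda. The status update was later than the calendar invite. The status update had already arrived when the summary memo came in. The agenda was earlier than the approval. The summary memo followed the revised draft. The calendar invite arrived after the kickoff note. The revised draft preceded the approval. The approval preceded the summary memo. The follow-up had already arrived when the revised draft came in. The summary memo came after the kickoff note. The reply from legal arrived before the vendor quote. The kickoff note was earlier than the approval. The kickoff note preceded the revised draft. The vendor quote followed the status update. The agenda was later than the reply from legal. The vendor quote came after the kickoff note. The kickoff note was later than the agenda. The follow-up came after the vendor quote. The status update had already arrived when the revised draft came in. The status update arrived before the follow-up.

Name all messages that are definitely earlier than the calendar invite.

the agenda, the kickoff note, the reply from legal

Directly stated before the calendar invite: the kickoff note.
The agenda reaches the calendar invite via the agenda → the kickoff note → the calendar invite.
The reply from legal reaches the calendar invite via the reply from legal → the agenda → the kickoff note → the calendar invite.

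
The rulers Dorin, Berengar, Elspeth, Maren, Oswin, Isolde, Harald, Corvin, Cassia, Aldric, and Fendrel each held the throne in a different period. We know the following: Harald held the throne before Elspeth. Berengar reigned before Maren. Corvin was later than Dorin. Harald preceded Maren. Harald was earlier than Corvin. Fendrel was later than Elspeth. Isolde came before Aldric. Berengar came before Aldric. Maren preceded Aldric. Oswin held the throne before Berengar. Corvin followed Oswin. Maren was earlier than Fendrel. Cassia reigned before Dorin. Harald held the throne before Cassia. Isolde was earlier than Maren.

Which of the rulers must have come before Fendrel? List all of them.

Directly stated before Fendrel: Elspeth and Maren.
Berengar reaches Fendrel via Berengar → Maren → Fendrel.
Harald reaches Fendrel via Harald → Maren → Fendrel.
Isolde reaches Fendrel via Isolde → Maren → Fendrel.
Likewise Oswin reaches Fendrel by chaining the stated constraints.

Berengar, Elspeth, Harald, Isolde, Maren, Oswin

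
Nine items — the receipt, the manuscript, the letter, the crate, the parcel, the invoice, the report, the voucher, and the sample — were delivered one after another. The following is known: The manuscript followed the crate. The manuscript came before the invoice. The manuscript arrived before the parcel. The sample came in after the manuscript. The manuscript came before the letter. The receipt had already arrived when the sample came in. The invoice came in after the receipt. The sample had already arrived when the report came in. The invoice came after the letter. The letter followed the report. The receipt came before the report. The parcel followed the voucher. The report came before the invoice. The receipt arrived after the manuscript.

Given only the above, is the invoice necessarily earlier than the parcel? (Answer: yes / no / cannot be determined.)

No chain of stated constraints runs from the invoice to the parcel, and none runs from the parcel to the invoice either.
So the relative order of the invoice and the parcel is not fixed by the given facts.

cannot be determined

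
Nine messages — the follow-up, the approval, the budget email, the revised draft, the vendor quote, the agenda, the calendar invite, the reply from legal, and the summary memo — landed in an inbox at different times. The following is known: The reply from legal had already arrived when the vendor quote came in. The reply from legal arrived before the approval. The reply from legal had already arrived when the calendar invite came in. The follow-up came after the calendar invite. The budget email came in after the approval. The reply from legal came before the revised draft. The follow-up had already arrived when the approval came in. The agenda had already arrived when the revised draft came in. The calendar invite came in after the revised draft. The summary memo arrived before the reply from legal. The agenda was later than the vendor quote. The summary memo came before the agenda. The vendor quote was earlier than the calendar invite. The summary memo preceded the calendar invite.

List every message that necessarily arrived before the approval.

the agenda, the calendar invite, the follow-up, the reply from legal, the revised draft, the summary memo, the vendor quote

Directly stated before the approval: the follow-up and the reply from legal.
The agenda reaches the approval via the agenda → the revised draft → the calendar invite → the follow-up → the approval.
The calendar invite reaches the approval via the calendar invite → the follow-up → the approval.
The revised draft reaches the approval via the revised draft → the calendar invite → the follow-up → the approval.
Likewise the summary memo and the vendor quote each reach the approval by chaining the stated constraints.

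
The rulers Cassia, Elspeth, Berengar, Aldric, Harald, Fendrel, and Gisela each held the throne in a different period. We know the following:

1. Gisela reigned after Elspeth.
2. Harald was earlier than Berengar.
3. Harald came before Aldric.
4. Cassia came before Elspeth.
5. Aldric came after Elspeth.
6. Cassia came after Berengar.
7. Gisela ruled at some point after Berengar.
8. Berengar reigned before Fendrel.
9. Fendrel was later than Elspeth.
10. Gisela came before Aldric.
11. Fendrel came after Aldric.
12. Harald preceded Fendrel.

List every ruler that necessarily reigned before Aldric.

Directly stated before Aldric: Elspeth, Gisela, and Harald.
Berengar reaches Aldric via Berengar → Gisela → Aldric.
Cassia reaches Aldric via Cassia → Elspeth → Aldric.
No chain forces Fendrel ahead of Aldric.

Berengar, Cassia, Elspeth, Gisela, Harald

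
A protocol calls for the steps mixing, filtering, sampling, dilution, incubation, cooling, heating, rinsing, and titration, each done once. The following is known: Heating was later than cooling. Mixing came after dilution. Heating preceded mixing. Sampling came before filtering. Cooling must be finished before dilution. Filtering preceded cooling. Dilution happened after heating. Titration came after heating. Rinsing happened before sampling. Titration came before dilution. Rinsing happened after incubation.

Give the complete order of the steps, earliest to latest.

incubation, rinsing, sampling, filtering, cooling, heating, titration, dilution, mixing

The constraints fix every adjacent pair, so only one ordering works:
incubation → rinsing → sampling → filtering → cooling → heating → titration → dilution → mixing.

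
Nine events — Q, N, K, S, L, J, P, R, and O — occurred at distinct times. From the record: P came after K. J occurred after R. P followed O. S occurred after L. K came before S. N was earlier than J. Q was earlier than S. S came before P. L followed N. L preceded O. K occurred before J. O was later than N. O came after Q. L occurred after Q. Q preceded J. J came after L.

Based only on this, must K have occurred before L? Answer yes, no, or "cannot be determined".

cannot be determined

No chain of stated constraints runs from K to L, and none runs from L to K either.
So the relative order of K and L is not fixed by the given facts.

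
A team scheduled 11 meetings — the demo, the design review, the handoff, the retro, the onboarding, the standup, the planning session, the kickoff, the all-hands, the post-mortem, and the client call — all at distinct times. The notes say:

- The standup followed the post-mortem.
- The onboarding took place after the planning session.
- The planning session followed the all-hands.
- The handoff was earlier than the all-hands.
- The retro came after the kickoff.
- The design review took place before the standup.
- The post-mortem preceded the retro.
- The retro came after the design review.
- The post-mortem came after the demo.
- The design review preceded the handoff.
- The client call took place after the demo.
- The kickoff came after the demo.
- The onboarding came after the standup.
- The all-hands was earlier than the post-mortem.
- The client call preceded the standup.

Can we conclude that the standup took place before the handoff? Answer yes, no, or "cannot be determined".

Tracing the constraints gives the handoff → the all-hands → the post-mortem → the standup, so the handoff must come before the standup.
That means the standup cannot be before the handoff.

no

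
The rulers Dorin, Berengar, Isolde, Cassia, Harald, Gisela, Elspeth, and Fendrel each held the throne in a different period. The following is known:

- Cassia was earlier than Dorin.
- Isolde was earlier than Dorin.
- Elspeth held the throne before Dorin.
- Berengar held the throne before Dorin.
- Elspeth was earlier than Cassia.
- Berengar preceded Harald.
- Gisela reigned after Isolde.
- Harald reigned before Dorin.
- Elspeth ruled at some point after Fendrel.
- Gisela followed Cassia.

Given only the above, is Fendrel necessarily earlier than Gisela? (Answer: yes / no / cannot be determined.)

Chain the constraints: Fendrel → Elspeth → Cassia → Gisela. Each link is directly stated, so Fendrel comes before Gisela.

yes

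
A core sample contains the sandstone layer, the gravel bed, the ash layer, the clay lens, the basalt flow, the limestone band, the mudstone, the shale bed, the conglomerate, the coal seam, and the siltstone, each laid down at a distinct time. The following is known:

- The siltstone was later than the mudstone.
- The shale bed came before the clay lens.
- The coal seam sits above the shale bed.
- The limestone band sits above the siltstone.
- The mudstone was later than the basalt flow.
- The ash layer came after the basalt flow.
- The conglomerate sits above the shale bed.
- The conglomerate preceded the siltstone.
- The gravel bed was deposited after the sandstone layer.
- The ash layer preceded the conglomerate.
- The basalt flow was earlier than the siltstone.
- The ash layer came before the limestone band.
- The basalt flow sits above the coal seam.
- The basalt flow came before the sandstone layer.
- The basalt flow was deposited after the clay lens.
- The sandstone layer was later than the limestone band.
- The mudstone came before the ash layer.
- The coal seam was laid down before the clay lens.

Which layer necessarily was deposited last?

the gravel bed

Every other layer has a chain of constraints placing it before the gravel bed, so the gravel bed is last.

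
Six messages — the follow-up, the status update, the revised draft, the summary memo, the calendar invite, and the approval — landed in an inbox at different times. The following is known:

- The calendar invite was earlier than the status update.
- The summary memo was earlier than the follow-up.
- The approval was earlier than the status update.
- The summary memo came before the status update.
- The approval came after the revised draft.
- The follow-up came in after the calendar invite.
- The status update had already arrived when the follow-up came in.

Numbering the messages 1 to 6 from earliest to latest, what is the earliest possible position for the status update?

5

The approval, the calendar invite, the revised draft, and the summary memo must all come before the status update — 4 forced predecessors.
Nothing else is forced ahead of the status update, so its earliest slot is position 4 + 1 = 5.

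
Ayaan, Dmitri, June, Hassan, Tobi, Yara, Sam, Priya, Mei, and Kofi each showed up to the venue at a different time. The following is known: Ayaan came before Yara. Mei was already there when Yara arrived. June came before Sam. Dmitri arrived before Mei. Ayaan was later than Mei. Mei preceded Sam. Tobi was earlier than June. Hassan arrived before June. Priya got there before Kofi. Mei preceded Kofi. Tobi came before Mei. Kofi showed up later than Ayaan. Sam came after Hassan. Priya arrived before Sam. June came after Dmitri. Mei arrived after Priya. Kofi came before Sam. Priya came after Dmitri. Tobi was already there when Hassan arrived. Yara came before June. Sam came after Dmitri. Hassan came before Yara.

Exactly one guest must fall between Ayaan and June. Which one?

Yara

Tracing the constraints gives Ayaan → Yara → June, so Yara sits after Ayaan and before June.
No other guest is forced both after Ayaan and before June.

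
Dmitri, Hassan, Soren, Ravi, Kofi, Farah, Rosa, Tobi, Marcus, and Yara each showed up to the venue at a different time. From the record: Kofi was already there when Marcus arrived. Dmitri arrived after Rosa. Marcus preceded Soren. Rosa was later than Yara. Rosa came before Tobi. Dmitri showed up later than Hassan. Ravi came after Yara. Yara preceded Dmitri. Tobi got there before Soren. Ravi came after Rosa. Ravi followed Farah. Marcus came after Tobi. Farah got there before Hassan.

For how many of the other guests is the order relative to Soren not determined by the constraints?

4

Forced before Soren: Kofi, Marcus, Rosa, Tobi, and Yara.
That leaves Dmitri, Farah, Hassan, and Ravi with no forced order relative to Soren — 4.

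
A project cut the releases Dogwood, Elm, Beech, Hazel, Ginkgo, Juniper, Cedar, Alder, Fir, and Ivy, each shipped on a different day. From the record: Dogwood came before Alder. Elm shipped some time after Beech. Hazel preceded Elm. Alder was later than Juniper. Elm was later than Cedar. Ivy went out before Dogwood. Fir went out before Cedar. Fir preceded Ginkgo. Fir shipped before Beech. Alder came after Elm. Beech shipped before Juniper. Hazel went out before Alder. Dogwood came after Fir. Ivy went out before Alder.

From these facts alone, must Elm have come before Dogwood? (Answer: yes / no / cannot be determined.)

No chain of stated constraints runs from Elm to Dogwood, and none runs from Dogwood to Elm either.
So the relative order of Elm and Dogwood is not fixed by the given facts.

cannot be determined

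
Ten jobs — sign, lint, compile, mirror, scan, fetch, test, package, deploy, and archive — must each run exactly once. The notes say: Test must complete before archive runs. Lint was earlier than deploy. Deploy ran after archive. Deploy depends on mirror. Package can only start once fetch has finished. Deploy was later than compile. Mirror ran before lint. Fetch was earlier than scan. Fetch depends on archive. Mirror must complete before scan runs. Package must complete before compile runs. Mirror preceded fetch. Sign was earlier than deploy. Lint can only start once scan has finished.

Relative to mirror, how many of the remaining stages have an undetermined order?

Forced after mirror: compile, deploy, fetch, lint, package, and scan.
That leaves archive, sign, and test with no forced order relative to mirror — 3.

3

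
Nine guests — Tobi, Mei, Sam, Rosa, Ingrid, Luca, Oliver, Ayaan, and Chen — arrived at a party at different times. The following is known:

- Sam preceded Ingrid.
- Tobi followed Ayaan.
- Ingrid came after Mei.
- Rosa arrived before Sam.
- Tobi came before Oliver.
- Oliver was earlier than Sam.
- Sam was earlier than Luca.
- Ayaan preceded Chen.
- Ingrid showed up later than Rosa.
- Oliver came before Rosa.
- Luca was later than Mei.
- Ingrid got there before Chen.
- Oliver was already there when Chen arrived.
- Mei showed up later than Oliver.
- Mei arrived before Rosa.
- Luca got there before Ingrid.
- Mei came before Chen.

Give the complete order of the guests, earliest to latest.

The constraints fix every adjacent pair, so only one ordering works:
Ayaan → Tobi → Oliver → Mei → Rosa → Sam → Luca → Ingrid → Chen.

Ayaan, Tobi, Oliver, Mei, Rosa, Sam, Luca, Ingrid, Chen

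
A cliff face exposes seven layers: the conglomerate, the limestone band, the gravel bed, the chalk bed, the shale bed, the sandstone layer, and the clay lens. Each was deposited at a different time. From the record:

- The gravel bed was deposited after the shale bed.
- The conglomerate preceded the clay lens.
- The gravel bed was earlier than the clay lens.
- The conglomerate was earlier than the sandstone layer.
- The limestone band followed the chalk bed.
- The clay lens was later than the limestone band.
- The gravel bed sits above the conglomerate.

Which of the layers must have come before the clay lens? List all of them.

Directly stated before the clay lens: the conglomerate, the gravel bed, and the limestone band.
The chalk bed reaches the clay lens via the chalk bed → the limestone band → the clay lens.
The shale bed reaches the clay lens via the shale bed → the gravel bed → the clay lens.
No chain forces the sandstone layer ahead of the clay lens.

the chalk bed, the conglomerate, the gravel bed, the limestone band, the shale bed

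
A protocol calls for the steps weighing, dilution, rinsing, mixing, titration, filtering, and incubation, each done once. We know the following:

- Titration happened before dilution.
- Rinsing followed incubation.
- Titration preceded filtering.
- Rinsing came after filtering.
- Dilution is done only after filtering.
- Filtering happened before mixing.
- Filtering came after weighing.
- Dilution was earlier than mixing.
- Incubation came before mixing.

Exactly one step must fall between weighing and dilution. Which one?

Tracing the constraints gives weighing → filtering → dilution, so filtering sits after weighing and before dilution.
No other step is forced both after weighing and before dilution.

filtering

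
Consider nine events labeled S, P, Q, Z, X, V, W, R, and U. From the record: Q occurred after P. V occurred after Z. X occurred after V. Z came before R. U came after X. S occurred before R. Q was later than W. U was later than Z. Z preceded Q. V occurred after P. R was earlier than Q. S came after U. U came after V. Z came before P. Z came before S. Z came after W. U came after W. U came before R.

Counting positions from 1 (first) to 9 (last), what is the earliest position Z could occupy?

2

W must come before Z — 1 forced predecessor.
Nothing else is forced ahead of Z, so its earliest slot is position 1 + 1 = 2.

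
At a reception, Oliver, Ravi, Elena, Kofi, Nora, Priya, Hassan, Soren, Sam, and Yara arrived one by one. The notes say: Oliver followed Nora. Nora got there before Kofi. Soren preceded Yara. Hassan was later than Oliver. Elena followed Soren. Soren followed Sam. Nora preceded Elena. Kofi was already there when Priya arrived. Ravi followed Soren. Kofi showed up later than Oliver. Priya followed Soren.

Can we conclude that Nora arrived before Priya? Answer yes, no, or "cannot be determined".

yes

Chain the constraints: Nora → Kofi → Priya. Each link is directly stated, so Nora comes before Priya.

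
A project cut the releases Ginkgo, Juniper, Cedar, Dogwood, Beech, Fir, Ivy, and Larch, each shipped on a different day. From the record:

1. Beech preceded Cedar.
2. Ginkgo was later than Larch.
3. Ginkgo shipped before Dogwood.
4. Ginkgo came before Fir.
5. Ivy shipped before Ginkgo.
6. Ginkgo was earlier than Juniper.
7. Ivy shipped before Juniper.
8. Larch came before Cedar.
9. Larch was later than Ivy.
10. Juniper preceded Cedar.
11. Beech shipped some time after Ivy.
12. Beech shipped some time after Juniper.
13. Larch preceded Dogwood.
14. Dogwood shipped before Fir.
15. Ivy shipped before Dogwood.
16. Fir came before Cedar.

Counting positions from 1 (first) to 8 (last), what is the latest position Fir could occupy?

7

Fir must come before Cedar — 1 release forced after it.
Everything else can be placed before Fir in some valid order, so Fir can sit as late as position 8 − 1 = 7.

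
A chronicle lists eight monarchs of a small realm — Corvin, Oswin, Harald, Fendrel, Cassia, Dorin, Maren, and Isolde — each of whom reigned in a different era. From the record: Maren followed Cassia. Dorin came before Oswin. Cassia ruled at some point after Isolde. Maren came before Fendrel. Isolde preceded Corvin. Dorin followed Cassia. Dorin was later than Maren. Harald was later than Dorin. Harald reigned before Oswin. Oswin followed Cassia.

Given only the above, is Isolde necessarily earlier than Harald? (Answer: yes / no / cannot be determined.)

yes

Chain the constraints: Isolde → Cassia → Dorin → Harald. Each link is directly stated, so Isolde comes before Harald.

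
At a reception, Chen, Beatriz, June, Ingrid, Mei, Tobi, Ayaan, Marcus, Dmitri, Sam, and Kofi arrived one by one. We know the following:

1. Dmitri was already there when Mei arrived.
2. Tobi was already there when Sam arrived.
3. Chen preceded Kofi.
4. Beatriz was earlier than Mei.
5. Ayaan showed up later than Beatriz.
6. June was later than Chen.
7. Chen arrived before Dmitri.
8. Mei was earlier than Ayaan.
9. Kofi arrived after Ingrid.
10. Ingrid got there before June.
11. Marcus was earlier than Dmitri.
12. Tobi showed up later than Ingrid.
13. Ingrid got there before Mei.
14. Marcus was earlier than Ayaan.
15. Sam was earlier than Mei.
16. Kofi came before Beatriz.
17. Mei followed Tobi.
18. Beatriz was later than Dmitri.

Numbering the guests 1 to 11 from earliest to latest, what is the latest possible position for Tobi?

8

Tobi must come before Ayaan, Mei, and Sam — 3 guests forced after them.
Everything else can be placed before Tobi in some valid order, so Tobi can sit as late as position 11 − 3 = 8.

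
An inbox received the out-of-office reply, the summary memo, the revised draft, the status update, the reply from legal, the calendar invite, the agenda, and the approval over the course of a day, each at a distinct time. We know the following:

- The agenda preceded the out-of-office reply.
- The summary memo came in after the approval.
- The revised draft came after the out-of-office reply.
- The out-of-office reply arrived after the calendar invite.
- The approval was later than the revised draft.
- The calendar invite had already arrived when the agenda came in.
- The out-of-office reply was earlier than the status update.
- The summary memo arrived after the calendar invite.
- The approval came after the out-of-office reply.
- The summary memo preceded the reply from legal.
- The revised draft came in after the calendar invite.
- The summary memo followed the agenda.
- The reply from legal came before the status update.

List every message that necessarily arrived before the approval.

the agenda, the calendar invite, the out-of-office reply, the revised draft

Directly stated before the approval: the out-of-office reply and the revised draft.
The agenda reaches the approval via the agenda → the out-of-office reply → the approval.
The calendar invite reaches the approval via the calendar invite → the out-of-office reply → the approval.
No chain forces the status update (or any of the others) ahead of the approval.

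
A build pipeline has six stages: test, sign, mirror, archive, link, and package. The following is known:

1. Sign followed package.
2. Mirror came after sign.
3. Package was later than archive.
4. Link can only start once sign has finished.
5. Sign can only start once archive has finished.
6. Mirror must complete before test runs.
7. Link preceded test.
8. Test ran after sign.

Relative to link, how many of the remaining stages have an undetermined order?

Forced before link: archive, package, and sign; forced after link: test.
That leaves mirror with no forced order relative to link — 1.

1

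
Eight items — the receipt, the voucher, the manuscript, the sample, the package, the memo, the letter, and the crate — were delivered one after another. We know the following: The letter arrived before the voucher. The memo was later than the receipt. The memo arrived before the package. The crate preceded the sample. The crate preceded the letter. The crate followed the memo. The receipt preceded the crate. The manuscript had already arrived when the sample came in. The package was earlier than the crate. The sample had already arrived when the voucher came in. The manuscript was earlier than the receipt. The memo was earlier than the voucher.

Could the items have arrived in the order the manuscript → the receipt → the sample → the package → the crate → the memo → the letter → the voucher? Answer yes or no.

no

The constraints require the memo before the crate, but in the proposed sequence the crate appears ahead of the memo. That one violation is enough.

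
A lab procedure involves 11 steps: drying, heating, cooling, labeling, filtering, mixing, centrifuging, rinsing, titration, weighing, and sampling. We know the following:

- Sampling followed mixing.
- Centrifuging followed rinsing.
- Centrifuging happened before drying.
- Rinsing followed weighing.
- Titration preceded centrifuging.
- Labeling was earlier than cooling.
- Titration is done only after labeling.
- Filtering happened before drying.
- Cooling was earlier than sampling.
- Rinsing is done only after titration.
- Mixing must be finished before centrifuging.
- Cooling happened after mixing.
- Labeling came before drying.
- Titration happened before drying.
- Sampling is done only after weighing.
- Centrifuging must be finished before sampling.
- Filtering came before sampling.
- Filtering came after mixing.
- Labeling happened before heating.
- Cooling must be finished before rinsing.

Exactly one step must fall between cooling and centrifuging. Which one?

rinsing

Tracing the constraints gives cooling → rinsing → centrifuging, so rinsing sits after cooling and before centrifuging.
No other step is forced both after cooling and before centrifuging.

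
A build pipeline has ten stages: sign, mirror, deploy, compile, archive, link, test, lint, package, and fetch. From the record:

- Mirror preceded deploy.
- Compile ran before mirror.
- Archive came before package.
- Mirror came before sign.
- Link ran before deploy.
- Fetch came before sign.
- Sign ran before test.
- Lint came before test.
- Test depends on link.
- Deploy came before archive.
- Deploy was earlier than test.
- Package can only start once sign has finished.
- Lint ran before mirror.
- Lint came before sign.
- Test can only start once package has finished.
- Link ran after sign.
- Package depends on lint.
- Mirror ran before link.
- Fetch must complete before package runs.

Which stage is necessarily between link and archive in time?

Tracing the constraints gives link → deploy → archive, so deploy sits after link and before archive.
No other stage is forced both after link and before archive.

deploy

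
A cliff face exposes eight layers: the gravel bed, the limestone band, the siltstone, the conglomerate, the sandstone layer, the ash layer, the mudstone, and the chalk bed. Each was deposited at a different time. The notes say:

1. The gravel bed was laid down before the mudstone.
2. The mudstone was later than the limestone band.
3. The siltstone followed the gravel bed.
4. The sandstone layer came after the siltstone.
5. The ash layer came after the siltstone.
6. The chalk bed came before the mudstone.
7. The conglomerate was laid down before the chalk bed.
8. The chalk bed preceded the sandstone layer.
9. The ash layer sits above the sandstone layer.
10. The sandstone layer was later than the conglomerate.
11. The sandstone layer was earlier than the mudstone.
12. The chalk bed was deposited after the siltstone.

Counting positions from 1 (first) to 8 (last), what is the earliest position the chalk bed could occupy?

4

The conglomerate, the gravel bed, and the siltstone must all come before the chalk bed — 3 forced predecessors.
Nothing else is forced ahead of the chalk bed, so its earliest slot is position 3 + 1 = 4.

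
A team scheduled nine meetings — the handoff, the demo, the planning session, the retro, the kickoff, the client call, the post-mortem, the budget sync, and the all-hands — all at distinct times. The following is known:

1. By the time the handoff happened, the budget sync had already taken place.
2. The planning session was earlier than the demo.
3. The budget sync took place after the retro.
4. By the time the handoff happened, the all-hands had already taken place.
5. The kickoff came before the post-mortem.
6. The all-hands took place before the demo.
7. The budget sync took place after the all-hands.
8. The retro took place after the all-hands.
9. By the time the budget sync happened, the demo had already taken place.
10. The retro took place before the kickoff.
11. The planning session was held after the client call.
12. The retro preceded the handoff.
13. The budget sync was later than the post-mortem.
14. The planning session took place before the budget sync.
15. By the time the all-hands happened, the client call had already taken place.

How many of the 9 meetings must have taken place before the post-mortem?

Directly stated before the post-mortem: the kickoff.
The all-hands reaches the post-mortem via the all-hands → the retro → the kickoff → the post-mortem.
The client call reaches the post-mortem via the client call → the all-hands → the retro → the kickoff → the post-mortem.
The retro reaches the post-mortem via the retro → the kickoff → the post-mortem.
That's the all-hands, the client call, the kickoff, and the retro — 4 in all.

4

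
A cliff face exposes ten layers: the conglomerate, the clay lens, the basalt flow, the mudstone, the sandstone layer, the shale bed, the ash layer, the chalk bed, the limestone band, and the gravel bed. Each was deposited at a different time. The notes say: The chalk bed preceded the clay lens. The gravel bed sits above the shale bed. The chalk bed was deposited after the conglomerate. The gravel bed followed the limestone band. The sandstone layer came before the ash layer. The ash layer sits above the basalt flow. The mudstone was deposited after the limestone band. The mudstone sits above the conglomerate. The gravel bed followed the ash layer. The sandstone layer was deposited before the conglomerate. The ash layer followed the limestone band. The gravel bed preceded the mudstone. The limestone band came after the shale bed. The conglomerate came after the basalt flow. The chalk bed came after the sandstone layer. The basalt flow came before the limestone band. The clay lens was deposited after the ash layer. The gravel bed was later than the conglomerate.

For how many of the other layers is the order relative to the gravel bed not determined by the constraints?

Forced before the gravel bed: the ash layer, the basalt flow, the conglomerate, the limestone band, the sandstone layer, and the shale bed; forced after the gravel bed: the mudstone.
That leaves the chalk bed and the clay lens with no forced order relative to the gravel bed — 2.

2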